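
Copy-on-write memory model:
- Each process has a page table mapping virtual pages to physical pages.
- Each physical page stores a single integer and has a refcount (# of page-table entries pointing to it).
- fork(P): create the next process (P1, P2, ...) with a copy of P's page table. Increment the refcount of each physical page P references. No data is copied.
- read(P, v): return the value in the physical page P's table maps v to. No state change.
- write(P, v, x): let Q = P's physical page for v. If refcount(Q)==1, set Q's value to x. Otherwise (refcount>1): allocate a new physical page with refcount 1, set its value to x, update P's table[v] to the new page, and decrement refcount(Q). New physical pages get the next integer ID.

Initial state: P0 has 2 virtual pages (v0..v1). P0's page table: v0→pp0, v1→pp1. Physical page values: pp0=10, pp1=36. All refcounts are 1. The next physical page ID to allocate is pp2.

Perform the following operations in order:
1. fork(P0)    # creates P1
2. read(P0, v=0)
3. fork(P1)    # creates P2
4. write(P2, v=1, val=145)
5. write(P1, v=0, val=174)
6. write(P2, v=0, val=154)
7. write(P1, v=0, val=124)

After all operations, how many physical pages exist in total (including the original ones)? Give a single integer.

Op 1: fork(P0) -> P1. 2 ppages; refcounts: pp0:2 pp1:2
Op 2: read(P0, v0) -> 10. No state change.
Op 3: fork(P1) -> P2. 2 ppages; refcounts: pp0:3 pp1:3
Op 4: write(P2, v1, 145). refcount(pp1)=3>1 -> COPY to pp2. 3 ppages; refcounts: pp0:3 pp1:2 pp2:1
Op 5: write(P1, v0, 174). refcount(pp0)=3>1 -> COPY to pp3. 4 ppages; refcounts: pp0:2 pp1:2 pp2:1 pp3:1
Op 6: write(P2, v0, 154). refcount(pp0)=2>1 -> COPY to pp4. 5 ppages; refcounts: pp0:1 pp1:2 pp2:1 pp3:1 pp4:1
Op 7: write(P1, v0, 124). refcount(pp3)=1 -> write in place. 5 ppages; refcounts: pp0:1 pp1:2 pp2:1 pp3:1 pp4:1

Answer: 5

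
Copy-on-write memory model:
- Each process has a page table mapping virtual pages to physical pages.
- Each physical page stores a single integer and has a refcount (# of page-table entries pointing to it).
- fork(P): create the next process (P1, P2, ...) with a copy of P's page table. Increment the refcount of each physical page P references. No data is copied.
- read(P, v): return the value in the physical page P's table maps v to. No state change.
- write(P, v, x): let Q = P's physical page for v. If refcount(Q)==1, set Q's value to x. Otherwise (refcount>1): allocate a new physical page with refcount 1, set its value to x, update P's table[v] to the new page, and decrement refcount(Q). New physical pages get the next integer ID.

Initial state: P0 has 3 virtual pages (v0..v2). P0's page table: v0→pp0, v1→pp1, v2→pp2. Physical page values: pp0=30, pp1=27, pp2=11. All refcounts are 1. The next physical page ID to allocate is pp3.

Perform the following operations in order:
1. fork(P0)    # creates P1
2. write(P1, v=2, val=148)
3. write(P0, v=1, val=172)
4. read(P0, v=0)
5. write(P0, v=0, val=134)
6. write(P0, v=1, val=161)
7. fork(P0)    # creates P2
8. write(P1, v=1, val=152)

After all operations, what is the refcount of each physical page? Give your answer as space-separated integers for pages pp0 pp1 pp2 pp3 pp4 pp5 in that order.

Op 1: fork(P0) -> P1. 3 ppages; refcounts: pp0:2 pp1:2 pp2:2
Op 2: write(P1, v2, 148). refcount(pp2)=2>1 -> COPY to pp3. 4 ppages; refcounts: pp0:2 pp1:2 pp2:1 pp3:1
Op 3: write(P0, v1, 172). refcount(pp1)=2>1 -> COPY to pp4. 5 ppages; refcounts: pp0:2 pp1:1 pp2:1 pp3:1 pp4:1
Op 4: read(P0, v0) -> 30. No state change.
Op 5: write(P0, v0, 134). refcount(pp0)=2>1 -> COPY to pp5. 6 ppages; refcounts: pp0:1 pp1:1 pp2:1 pp3:1 pp4:1 pp5:1
Op 6: write(P0, v1, 161). refcount(pp4)=1 -> write in place. 6 ppages; refcounts: pp0:1 pp1:1 pp2:1 pp3:1 pp4:1 pp5:1
Op 7: fork(P0) -> P2. 6 ppages; refcounts: pp0:1 pp1:1 pp2:2 pp3:1 pp4:2 pp5:2
Op 8: write(P1, v1, 152). refcount(pp1)=1 -> write in place. 6 ppages; refcounts: pp0:1 pp1:1 pp2:2 pp3:1 pp4:2 pp5:2

Answer: 1 1 2 1 2 2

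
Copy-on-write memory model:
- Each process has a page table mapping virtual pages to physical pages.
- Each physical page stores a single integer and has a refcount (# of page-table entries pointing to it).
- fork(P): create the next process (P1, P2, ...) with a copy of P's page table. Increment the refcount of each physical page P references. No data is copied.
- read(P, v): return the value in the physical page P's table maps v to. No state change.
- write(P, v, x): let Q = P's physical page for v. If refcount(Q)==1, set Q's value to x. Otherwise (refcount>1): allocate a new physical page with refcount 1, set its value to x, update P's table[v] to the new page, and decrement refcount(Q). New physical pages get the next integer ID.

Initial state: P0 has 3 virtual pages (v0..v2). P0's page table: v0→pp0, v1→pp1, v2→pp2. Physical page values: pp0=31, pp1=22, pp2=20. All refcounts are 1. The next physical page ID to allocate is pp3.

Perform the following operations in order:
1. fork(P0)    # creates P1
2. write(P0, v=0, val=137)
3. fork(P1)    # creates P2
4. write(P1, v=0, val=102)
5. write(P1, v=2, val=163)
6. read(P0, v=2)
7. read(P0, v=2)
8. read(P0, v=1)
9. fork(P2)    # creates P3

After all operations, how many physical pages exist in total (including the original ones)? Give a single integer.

Op 1: fork(P0) -> P1. 3 ppages; refcounts: pp0:2 pp1:2 pp2:2
Op 2: write(P0, v0, 137). refcount(pp0)=2>1 -> COPY to pp3. 4 ppages; refcounts: pp0:1 pp1:2 pp2:2 pp3:1
Op 3: fork(P1) -> P2. 4 ppages; refcounts: pp0:2 pp1:3 pp2:3 pp3:1
Op 4: write(P1, v0, 102). refcount(pp0)=2>1 -> COPY to pp4. 5 ppages; refcounts: pp0:1 pp1:3 pp2:3 pp3:1 pp4:1
Op 5: write(P1, v2, 163). refcount(pp2)=3>1 -> COPY to pp5. 6 ppages; refcounts: pp0:1 pp1:3 pp2:2 pp3:1 pp4:1 pp5:1
Op 6: read(P0, v2) -> 20. No state change.
Op 7: read(P0, v2) -> 20. No state change.
Op 8: read(P0, v1) -> 22. No state change.
Op 9: fork(P2) -> P3. 6 ppages; refcounts: pp0:2 pp1:4 pp2:3 pp3:1 pp4:1 pp5:1

Answer: 6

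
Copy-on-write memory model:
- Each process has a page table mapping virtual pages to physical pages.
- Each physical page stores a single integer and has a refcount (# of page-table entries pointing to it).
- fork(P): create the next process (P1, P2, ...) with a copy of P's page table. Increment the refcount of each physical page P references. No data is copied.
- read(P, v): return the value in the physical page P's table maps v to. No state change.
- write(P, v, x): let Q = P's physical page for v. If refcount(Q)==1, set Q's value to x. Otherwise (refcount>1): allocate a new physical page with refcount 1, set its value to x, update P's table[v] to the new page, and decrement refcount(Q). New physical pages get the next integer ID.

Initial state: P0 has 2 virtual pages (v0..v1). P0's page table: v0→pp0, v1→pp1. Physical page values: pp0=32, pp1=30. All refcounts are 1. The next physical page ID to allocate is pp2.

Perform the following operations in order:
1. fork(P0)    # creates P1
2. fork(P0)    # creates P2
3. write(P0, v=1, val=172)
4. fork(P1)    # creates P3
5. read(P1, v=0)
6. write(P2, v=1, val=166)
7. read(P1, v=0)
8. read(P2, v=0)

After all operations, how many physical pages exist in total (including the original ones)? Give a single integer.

Answer: 4

Derivation:
Op 1: fork(P0) -> P1. 2 ppages; refcounts: pp0:2 pp1:2
Op 2: fork(P0) -> P2. 2 ppages; refcounts: pp0:3 pp1:3
Op 3: write(P0, v1, 172). refcount(pp1)=3>1 -> COPY to pp2. 3 ppages; refcounts: pp0:3 pp1:2 pp2:1
Op 4: fork(P1) -> P3. 3 ppages; refcounts: pp0:4 pp1:3 pp2:1
Op 5: read(P1, v0) -> 32. No state change.
Op 6: write(P2, v1, 166). refcount(pp1)=3>1 -> COPY to pp3. 4 ppages; refcounts: pp0:4 pp1:2 pp2:1 pp3:1
Op 7: read(P1, v0) -> 32. No state change.
Op 8: read(P2, v0) -> 32. No state change.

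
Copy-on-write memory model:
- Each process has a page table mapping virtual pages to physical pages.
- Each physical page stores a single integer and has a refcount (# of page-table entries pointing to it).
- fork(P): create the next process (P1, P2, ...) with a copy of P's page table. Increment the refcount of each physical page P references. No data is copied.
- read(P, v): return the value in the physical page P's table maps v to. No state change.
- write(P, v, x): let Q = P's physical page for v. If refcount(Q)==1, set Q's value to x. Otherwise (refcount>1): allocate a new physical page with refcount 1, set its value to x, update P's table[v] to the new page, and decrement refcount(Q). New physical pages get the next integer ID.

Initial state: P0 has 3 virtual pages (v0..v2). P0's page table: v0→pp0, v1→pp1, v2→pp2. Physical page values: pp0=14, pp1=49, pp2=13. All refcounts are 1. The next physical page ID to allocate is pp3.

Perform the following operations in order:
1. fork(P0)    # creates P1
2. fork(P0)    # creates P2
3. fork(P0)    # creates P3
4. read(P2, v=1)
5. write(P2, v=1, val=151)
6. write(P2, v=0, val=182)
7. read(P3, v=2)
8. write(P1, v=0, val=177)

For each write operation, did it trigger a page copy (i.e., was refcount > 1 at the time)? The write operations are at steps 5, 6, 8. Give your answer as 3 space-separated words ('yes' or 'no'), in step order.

Op 1: fork(P0) -> P1. 3 ppages; refcounts: pp0:2 pp1:2 pp2:2
Op 2: fork(P0) -> P2. 3 ppages; refcounts: pp0:3 pp1:3 pp2:3
Op 3: fork(P0) -> P3. 3 ppages; refcounts: pp0:4 pp1:4 pp2:4
Op 4: read(P2, v1) -> 49. No state change.
Op 5: write(P2, v1, 151). refcount(pp1)=4>1 -> COPY to pp3. 4 ppages; refcounts: pp0:4 pp1:3 pp2:4 pp3:1
Op 6: write(P2, v0, 182). refcount(pp0)=4>1 -> COPY to pp4. 5 ppages; refcounts: pp0:3 pp1:3 pp2:4 pp3:1 pp4:1
Op 7: read(P3, v2) -> 13. No state change.
Op 8: write(P1, v0, 177). refcount(pp0)=3>1 -> COPY to pp5. 6 ppages; refcounts: pp0:2 pp1:3 pp2:4 pp3:1 pp4:1 pp5:1

yes yes yes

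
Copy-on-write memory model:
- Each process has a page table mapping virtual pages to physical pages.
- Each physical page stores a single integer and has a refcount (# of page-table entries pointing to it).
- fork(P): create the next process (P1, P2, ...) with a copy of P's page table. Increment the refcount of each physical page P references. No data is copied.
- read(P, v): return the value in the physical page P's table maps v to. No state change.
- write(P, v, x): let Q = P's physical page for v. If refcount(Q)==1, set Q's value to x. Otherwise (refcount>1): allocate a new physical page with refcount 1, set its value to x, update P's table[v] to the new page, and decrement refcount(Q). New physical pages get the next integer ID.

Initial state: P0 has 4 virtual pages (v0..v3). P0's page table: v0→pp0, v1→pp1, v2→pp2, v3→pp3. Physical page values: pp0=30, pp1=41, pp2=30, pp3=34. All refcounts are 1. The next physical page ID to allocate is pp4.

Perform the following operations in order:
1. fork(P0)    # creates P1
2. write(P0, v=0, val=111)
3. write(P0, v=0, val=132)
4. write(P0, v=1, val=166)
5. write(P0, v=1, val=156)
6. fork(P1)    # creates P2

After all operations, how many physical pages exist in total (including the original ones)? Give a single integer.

Answer: 6

Derivation:
Op 1: fork(P0) -> P1. 4 ppages; refcounts: pp0:2 pp1:2 pp2:2 pp3:2
Op 2: write(P0, v0, 111). refcount(pp0)=2>1 -> COPY to pp4. 5 ppages; refcounts: pp0:1 pp1:2 pp2:2 pp3:2 pp4:1
Op 3: write(P0, v0, 132). refcount(pp4)=1 -> write in place. 5 ppages; refcounts: pp0:1 pp1:2 pp2:2 pp3:2 pp4:1
Op 4: write(P0, v1, 166). refcount(pp1)=2>1 -> COPY to pp5. 6 ppages; refcounts: pp0:1 pp1:1 pp2:2 pp3:2 pp4:1 pp5:1
Op 5: write(P0, v1, 156). refcount(pp5)=1 -> write in place. 6 ppages; refcounts: pp0:1 pp1:1 pp2:2 pp3:2 pp4:1 pp5:1
Op 6: fork(P1) -> P2. 6 ppages; refcounts: pp0:2 pp1:2 pp2:3 pp3:3 pp4:1 pp5:1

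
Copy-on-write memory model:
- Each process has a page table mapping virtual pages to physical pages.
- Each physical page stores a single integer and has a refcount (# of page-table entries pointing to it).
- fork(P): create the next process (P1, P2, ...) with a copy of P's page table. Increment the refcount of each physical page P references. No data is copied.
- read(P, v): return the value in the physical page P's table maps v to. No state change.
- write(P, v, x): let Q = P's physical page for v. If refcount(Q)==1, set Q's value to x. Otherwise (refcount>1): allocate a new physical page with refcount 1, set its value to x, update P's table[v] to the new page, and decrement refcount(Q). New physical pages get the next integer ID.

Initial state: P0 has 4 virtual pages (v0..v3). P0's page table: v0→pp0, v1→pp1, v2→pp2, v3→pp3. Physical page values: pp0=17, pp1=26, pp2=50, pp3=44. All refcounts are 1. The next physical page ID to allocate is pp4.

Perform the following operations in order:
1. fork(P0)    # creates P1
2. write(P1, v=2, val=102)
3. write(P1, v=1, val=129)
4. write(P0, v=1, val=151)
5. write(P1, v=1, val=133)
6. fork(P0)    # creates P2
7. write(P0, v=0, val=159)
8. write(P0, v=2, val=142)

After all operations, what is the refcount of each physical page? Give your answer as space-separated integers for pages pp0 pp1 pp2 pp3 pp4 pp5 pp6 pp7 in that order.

Answer: 2 2 1 3 1 1 1 1

Derivation:
Op 1: fork(P0) -> P1. 4 ppages; refcounts: pp0:2 pp1:2 pp2:2 pp3:2
Op 2: write(P1, v2, 102). refcount(pp2)=2>1 -> COPY to pp4. 5 ppages; refcounts: pp0:2 pp1:2 pp2:1 pp3:2 pp4:1
Op 3: write(P1, v1, 129). refcount(pp1)=2>1 -> COPY to pp5. 6 ppages; refcounts: pp0:2 pp1:1 pp2:1 pp3:2 pp4:1 pp5:1
Op 4: write(P0, v1, 151). refcount(pp1)=1 -> write in place. 6 ppages; refcounts: pp0:2 pp1:1 pp2:1 pp3:2 pp4:1 pp5:1
Op 5: write(P1, v1, 133). refcount(pp5)=1 -> write in place. 6 ppages; refcounts: pp0:2 pp1:1 pp2:1 pp3:2 pp4:1 pp5:1
Op 6: fork(P0) -> P2. 6 ppages; refcounts: pp0:3 pp1:2 pp2:2 pp3:3 pp4:1 pp5:1
Op 7: write(P0, v0, 159). refcount(pp0)=3>1 -> COPY to pp6. 7 ppages; refcounts: pp0:2 pp1:2 pp2:2 pp3:3 pp4:1 pp5:1 pp6:1
Op 8: write(P0, v2, 142). refcount(pp2)=2>1 -> COPY to pp7. 8 ppages; refcounts: pp0:2 pp1:2 pp2:1 pp3:3 pp4:1 pp5:1 pp6:1 pp7:1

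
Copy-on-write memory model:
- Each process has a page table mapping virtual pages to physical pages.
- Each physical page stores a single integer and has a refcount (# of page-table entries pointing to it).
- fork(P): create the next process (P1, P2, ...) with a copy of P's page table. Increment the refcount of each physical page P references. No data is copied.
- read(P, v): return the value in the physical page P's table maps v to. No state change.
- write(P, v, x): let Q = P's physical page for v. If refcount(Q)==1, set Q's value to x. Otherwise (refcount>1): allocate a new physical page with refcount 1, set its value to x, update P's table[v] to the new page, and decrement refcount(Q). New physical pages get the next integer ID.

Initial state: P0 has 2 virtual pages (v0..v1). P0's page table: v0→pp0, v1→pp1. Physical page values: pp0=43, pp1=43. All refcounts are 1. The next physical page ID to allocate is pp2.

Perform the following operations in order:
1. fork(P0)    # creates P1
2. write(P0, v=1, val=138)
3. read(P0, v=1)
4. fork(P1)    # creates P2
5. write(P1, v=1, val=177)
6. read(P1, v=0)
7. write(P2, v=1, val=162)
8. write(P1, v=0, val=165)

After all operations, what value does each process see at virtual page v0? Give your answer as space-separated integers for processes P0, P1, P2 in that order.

Answer: 43 165 43

Derivation:
Op 1: fork(P0) -> P1. 2 ppages; refcounts: pp0:2 pp1:2
Op 2: write(P0, v1, 138). refcount(pp1)=2>1 -> COPY to pp2. 3 ppages; refcounts: pp0:2 pp1:1 pp2:1
Op 3: read(P0, v1) -> 138. No state change.
Op 4: fork(P1) -> P2. 3 ppages; refcounts: pp0:3 pp1:2 pp2:1
Op 5: write(P1, v1, 177). refcount(pp1)=2>1 -> COPY to pp3. 4 ppages; refcounts: pp0:3 pp1:1 pp2:1 pp3:1
Op 6: read(P1, v0) -> 43. No state change.
Op 7: write(P2, v1, 162). refcount(pp1)=1 -> write in place. 4 ppages; refcounts: pp0:3 pp1:1 pp2:1 pp3:1
Op 8: write(P1, v0, 165). refcount(pp0)=3>1 -> COPY to pp4. 5 ppages; refcounts: pp0:2 pp1:1 pp2:1 pp3:1 pp4:1
P0: v0 -> pp0 = 43
P1: v0 -> pp4 = 165
P2: v0 -> pp0 = 43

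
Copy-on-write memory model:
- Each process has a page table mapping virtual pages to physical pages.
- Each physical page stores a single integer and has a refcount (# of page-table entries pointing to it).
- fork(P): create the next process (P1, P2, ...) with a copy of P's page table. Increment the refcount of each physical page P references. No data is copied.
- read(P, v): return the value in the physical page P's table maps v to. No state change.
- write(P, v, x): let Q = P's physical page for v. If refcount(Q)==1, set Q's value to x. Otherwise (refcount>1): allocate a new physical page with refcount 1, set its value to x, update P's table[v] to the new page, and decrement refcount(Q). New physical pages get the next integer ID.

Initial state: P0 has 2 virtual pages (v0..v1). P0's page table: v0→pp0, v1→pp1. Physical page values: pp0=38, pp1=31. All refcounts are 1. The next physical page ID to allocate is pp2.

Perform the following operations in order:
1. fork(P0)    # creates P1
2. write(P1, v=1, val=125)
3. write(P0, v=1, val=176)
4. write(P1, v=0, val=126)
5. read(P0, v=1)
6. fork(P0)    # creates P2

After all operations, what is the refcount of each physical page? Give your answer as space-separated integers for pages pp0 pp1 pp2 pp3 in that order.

Op 1: fork(P0) -> P1. 2 ppages; refcounts: pp0:2 pp1:2
Op 2: write(P1, v1, 125). refcount(pp1)=2>1 -> COPY to pp2. 3 ppages; refcounts: pp0:2 pp1:1 pp2:1
Op 3: write(P0, v1, 176). refcount(pp1)=1 -> write in place. 3 ppages; refcounts: pp0:2 pp1:1 pp2:1
Op 4: write(P1, v0, 126). refcount(pp0)=2>1 -> COPY to pp3. 4 ppages; refcounts: pp0:1 pp1:1 pp2:1 pp3:1
Op 5: read(P0, v1) -> 176. No state change.
Op 6: fork(P0) -> P2. 4 ppages; refcounts: pp0:2 pp1:2 pp2:1 pp3:1

Answer: 2 2 1 1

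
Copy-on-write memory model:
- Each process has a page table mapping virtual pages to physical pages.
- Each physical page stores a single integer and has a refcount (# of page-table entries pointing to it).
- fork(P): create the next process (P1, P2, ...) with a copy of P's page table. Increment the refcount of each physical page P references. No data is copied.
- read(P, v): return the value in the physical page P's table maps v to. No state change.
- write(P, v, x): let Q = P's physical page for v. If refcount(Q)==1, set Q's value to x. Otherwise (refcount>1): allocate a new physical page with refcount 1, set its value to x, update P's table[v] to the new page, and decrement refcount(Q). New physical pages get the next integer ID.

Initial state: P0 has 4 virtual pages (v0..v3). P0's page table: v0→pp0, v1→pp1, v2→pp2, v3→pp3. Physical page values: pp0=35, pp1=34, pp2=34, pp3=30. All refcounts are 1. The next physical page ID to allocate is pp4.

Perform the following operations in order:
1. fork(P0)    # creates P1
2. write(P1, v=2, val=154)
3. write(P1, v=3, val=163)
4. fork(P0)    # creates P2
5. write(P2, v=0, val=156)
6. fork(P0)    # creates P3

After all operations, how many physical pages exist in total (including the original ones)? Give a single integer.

Answer: 7

Derivation:
Op 1: fork(P0) -> P1. 4 ppages; refcounts: pp0:2 pp1:2 pp2:2 pp3:2
Op 2: write(P1, v2, 154). refcount(pp2)=2>1 -> COPY to pp4. 5 ppages; refcounts: pp0:2 pp1:2 pp2:1 pp3:2 pp4:1
Op 3: write(P1, v3, 163). refcount(pp3)=2>1 -> COPY to pp5. 6 ppages; refcounts: pp0:2 pp1:2 pp2:1 pp3:1 pp4:1 pp5:1
Op 4: fork(P0) -> P2. 6 ppages; refcounts: pp0:3 pp1:3 pp2:2 pp3:2 pp4:1 pp5:1
Op 5: write(P2, v0, 156). refcount(pp0)=3>1 -> COPY to pp6. 7 ppages; refcounts: pp0:2 pp1:3 pp2:2 pp3:2 pp4:1 pp5:1 pp6:1
Op 6: fork(P0) -> P3. 7 ppages; refcounts: pp0:3 pp1:4 pp2:3 pp3:3 pp4:1 pp5:1 pp6:1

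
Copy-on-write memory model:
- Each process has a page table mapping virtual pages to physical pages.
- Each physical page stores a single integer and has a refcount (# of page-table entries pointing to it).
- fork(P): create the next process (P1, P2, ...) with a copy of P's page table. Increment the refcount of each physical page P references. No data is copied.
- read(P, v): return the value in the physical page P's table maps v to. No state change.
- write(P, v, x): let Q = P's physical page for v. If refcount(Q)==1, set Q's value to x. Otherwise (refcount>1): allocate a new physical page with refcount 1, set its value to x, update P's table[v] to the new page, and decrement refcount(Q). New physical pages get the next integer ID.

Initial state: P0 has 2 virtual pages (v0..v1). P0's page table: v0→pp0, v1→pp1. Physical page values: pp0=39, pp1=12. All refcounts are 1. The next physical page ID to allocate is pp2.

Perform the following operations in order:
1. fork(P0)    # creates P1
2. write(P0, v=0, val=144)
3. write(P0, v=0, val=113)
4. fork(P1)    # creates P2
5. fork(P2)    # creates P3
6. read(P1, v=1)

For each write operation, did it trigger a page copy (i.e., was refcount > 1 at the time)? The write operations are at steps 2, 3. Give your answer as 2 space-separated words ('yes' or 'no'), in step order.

Op 1: fork(P0) -> P1. 2 ppages; refcounts: pp0:2 pp1:2
Op 2: write(P0, v0, 144). refcount(pp0)=2>1 -> COPY to pp2. 3 ppages; refcounts: pp0:1 pp1:2 pp2:1
Op 3: write(P0, v0, 113). refcount(pp2)=1 -> write in place. 3 ppages; refcounts: pp0:1 pp1:2 pp2:1
Op 4: fork(P1) -> P2. 3 ppages; refcounts: pp0:2 pp1:3 pp2:1
Op 5: fork(P2) -> P3. 3 ppages; refcounts: pp0:3 pp1:4 pp2:1
Op 6: read(P1, v1) -> 12. No state change.

yes no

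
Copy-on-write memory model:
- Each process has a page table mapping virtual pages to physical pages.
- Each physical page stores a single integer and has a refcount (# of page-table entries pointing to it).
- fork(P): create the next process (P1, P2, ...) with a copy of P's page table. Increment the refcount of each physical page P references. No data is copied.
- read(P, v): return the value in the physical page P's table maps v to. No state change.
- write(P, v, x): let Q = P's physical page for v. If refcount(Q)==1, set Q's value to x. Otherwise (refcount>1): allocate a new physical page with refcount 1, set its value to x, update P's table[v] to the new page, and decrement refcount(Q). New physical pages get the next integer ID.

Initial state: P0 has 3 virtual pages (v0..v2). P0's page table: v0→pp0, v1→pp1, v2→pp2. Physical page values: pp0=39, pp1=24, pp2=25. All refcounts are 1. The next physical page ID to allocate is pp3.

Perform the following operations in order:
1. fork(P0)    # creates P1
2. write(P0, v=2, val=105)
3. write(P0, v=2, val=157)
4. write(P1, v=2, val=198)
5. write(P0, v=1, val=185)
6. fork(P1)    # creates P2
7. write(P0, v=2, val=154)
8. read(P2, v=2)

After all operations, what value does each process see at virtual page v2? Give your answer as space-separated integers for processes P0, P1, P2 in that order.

Answer: 154 198 198

Derivation:
Op 1: fork(P0) -> P1. 3 ppages; refcounts: pp0:2 pp1:2 pp2:2
Op 2: write(P0, v2, 105). refcount(pp2)=2>1 -> COPY to pp3. 4 ppages; refcounts: pp0:2 pp1:2 pp2:1 pp3:1
Op 3: write(P0, v2, 157). refcount(pp3)=1 -> write in place. 4 ppages; refcounts: pp0:2 pp1:2 pp2:1 pp3:1
Op 4: write(P1, v2, 198). refcount(pp2)=1 -> write in place. 4 ppages; refcounts: pp0:2 pp1:2 pp2:1 pp3:1
Op 5: write(P0, v1, 185). refcount(pp1)=2>1 -> COPY to pp4. 5 ppages; refcounts: pp0:2 pp1:1 pp2:1 pp3:1 pp4:1
Op 6: fork(P1) -> P2. 5 ppages; refcounts: pp0:3 pp1:2 pp2:2 pp3:1 pp4:1
Op 7: write(P0, v2, 154). refcount(pp3)=1 -> write in place. 5 ppages; refcounts: pp0:3 pp1:2 pp2:2 pp3:1 pp4:1
Op 8: read(P2, v2) -> 198. No state change.
P0: v2 -> pp3 = 154
P1: v2 -> pp2 = 198
P2: v2 -> pp2 = 198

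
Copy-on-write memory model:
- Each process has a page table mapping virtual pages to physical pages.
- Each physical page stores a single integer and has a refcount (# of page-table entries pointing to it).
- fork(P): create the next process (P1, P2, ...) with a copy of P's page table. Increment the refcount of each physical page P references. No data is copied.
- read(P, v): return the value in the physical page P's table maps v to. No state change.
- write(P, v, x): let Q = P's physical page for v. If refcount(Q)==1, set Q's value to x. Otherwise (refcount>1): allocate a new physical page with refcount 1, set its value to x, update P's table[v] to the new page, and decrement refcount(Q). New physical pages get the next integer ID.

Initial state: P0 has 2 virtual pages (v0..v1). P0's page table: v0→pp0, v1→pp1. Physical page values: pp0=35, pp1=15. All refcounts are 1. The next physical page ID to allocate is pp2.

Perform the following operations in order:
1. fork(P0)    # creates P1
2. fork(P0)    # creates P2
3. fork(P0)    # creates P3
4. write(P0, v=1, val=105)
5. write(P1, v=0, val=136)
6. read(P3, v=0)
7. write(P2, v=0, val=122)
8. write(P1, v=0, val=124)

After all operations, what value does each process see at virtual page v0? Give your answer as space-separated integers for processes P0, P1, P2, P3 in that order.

Answer: 35 124 122 35

Derivation:
Op 1: fork(P0) -> P1. 2 ppages; refcounts: pp0:2 pp1:2
Op 2: fork(P0) -> P2. 2 ppages; refcounts: pp0:3 pp1:3
Op 3: fork(P0) -> P3. 2 ppages; refcounts: pp0:4 pp1:4
Op 4: write(P0, v1, 105). refcount(pp1)=4>1 -> COPY to pp2. 3 ppages; refcounts: pp0:4 pp1:3 pp2:1
Op 5: write(P1, v0, 136). refcount(pp0)=4>1 -> COPY to pp3. 4 ppages; refcounts: pp0:3 pp1:3 pp2:1 pp3:1
Op 6: read(P3, v0) -> 35. No state change.
Op 7: write(P2, v0, 122). refcount(pp0)=3>1 -> COPY to pp4. 5 ppages; refcounts: pp0:2 pp1:3 pp2:1 pp3:1 pp4:1
Op 8: write(P1, v0, 124). refcount(pp3)=1 -> write in place. 5 ppages; refcounts: pp0:2 pp1:3 pp2:1 pp3:1 pp4:1
P0: v0 -> pp0 = 35
P1: v0 -> pp3 = 124
P2: v0 -> pp4 = 122
P3: v0 -> pp0 = 35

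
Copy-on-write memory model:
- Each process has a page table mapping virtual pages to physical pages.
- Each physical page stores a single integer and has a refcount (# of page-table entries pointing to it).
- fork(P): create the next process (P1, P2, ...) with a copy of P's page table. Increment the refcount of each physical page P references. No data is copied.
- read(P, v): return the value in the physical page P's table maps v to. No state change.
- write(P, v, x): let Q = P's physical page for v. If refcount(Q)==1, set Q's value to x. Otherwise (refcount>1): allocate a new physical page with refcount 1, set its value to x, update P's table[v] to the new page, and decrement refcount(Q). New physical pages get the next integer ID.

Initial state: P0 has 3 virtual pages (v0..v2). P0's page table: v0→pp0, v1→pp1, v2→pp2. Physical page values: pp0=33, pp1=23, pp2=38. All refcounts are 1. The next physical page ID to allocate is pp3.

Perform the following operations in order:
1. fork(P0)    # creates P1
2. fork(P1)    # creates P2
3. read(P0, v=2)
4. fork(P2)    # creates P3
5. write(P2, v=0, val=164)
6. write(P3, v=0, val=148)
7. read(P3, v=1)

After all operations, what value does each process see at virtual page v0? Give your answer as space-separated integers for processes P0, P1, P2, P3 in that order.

Answer: 33 33 164 148

Derivation:
Op 1: fork(P0) -> P1. 3 ppages; refcounts: pp0:2 pp1:2 pp2:2
Op 2: fork(P1) -> P2. 3 ppages; refcounts: pp0:3 pp1:3 pp2:3
Op 3: read(P0, v2) -> 38. No state change.
Op 4: fork(P2) -> P3. 3 ppages; refcounts: pp0:4 pp1:4 pp2:4
Op 5: write(P2, v0, 164). refcount(pp0)=4>1 -> COPY to pp3. 4 ppages; refcounts: pp0:3 pp1:4 pp2:4 pp3:1
Op 6: write(P3, v0, 148). refcount(pp0)=3>1 -> COPY to pp4. 5 ppages; refcounts: pp0:2 pp1:4 pp2:4 pp3:1 pp4:1
Op 7: read(P3, v1) -> 23. No state change.
P0: v0 -> pp0 = 33
P1: v0 -> pp0 = 33
P2: v0 -> pp3 = 164
P3: v0 -> pp4 = 148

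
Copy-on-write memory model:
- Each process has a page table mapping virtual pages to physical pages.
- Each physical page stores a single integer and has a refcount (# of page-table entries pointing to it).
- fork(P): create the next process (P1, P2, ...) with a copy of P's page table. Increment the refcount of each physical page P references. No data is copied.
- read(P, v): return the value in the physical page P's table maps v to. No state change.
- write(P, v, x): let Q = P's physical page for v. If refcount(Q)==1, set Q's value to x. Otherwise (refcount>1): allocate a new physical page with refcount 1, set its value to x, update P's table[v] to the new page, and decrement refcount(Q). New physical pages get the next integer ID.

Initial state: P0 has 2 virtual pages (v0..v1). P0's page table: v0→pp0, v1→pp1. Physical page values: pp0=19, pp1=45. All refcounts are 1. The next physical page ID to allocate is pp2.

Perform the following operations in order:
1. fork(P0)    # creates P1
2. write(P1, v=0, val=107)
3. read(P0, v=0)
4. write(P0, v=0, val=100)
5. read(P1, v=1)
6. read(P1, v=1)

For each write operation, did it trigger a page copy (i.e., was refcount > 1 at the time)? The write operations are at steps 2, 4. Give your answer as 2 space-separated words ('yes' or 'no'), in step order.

Op 1: fork(P0) -> P1. 2 ppages; refcounts: pp0:2 pp1:2
Op 2: write(P1, v0, 107). refcount(pp0)=2>1 -> COPY to pp2. 3 ppages; refcounts: pp0:1 pp1:2 pp2:1
Op 3: read(P0, v0) -> 19. No state change.
Op 4: write(P0, v0, 100). refcount(pp0)=1 -> write in place. 3 ppages; refcounts: pp0:1 pp1:2 pp2:1
Op 5: read(P1, v1) -> 45. No state change.
Op 6: read(P1, v1) -> 45. No state change.

yes no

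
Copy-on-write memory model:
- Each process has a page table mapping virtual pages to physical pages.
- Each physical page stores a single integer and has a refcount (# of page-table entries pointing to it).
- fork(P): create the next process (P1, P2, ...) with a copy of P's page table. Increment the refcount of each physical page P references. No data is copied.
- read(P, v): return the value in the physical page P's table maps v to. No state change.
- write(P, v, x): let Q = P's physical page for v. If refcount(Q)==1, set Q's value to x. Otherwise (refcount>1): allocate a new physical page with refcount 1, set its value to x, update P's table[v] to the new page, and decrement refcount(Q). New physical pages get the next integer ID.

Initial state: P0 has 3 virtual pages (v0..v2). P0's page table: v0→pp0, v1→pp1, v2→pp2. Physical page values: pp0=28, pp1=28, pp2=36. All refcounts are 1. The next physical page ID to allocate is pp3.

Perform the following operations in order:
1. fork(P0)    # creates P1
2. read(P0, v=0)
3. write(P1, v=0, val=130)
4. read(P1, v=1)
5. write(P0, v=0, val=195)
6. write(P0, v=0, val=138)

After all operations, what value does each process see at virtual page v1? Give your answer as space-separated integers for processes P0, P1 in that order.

Op 1: fork(P0) -> P1. 3 ppages; refcounts: pp0:2 pp1:2 pp2:2
Op 2: read(P0, v0) -> 28. No state change.
Op 3: write(P1, v0, 130). refcount(pp0)=2>1 -> COPY to pp3. 4 ppages; refcounts: pp0:1 pp1:2 pp2:2 pp3:1
Op 4: read(P1, v1) -> 28. No state change.
Op 5: write(P0, v0, 195). refcount(pp0)=1 -> write in place. 4 ppages; refcounts: pp0:1 pp1:2 pp2:2 pp3:1
Op 6: write(P0, v0, 138). refcount(pp0)=1 -> write in place. 4 ppages; refcounts: pp0:1 pp1:2 pp2:2 pp3:1
P0: v1 -> pp1 = 28
P1: v1 -> pp1 = 28

Answer: 28 28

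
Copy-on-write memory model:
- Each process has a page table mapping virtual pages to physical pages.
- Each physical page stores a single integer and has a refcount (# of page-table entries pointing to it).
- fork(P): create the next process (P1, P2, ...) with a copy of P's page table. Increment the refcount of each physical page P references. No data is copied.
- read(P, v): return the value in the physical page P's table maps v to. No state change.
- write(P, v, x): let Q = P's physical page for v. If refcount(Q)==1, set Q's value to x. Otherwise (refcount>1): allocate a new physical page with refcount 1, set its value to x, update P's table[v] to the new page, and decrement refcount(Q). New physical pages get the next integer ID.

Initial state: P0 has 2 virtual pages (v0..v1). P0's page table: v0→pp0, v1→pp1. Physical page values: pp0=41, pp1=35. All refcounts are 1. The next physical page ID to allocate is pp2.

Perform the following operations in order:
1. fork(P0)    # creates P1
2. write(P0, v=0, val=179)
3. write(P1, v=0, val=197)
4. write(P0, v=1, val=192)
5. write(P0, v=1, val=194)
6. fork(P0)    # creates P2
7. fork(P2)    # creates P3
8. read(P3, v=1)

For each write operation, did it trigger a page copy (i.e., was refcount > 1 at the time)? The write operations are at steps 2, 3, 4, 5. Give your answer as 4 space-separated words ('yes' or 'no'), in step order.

Op 1: fork(P0) -> P1. 2 ppages; refcounts: pp0:2 pp1:2
Op 2: write(P0, v0, 179). refcount(pp0)=2>1 -> COPY to pp2. 3 ppages; refcounts: pp0:1 pp1:2 pp2:1
Op 3: write(P1, v0, 197). refcount(pp0)=1 -> write in place. 3 ppages; refcounts: pp0:1 pp1:2 pp2:1
Op 4: write(P0, v1, 192). refcount(pp1)=2>1 -> COPY to pp3. 4 ppages; refcounts: pp0:1 pp1:1 pp2:1 pp3:1
Op 5: write(P0, v1, 194). refcount(pp3)=1 -> write in place. 4 ppages; refcounts: pp0:1 pp1:1 pp2:1 pp3:1
Op 6: fork(P0) -> P2. 4 ppages; refcounts: pp0:1 pp1:1 pp2:2 pp3:2
Op 7: fork(P2) -> P3. 4 ppages; refcounts: pp0:1 pp1:1 pp2:3 pp3:3
Op 8: read(P3, v1) -> 194. No state change.

yes no yes no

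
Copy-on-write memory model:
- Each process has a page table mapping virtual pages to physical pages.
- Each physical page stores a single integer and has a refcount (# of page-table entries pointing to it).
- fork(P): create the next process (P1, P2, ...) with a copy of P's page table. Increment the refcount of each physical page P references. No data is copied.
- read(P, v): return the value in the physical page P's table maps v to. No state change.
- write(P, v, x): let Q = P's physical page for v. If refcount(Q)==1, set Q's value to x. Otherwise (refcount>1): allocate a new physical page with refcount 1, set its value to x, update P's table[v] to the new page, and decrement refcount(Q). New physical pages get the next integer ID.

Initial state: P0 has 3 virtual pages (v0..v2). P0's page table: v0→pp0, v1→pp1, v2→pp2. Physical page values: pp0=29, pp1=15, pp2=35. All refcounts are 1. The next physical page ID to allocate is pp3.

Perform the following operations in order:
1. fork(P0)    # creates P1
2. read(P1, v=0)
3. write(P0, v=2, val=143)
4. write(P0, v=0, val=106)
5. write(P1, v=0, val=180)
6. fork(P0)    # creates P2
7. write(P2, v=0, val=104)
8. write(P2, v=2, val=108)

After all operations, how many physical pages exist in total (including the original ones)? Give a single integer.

Answer: 7

Derivation:
Op 1: fork(P0) -> P1. 3 ppages; refcounts: pp0:2 pp1:2 pp2:2
Op 2: read(P1, v0) -> 29. No state change.
Op 3: write(P0, v2, 143). refcount(pp2)=2>1 -> COPY to pp3. 4 ppages; refcounts: pp0:2 pp1:2 pp2:1 pp3:1
Op 4: write(P0, v0, 106). refcount(pp0)=2>1 -> COPY to pp4. 5 ppages; refcounts: pp0:1 pp1:2 pp2:1 pp3:1 pp4:1
Op 5: write(P1, v0, 180). refcount(pp0)=1 -> write in place. 5 ppages; refcounts: pp0:1 pp1:2 pp2:1 pp3:1 pp4:1
Op 6: fork(P0) -> P2. 5 ppages; refcounts: pp0:1 pp1:3 pp2:1 pp3:2 pp4:2
Op 7: write(P2, v0, 104). refcount(pp4)=2>1 -> COPY to pp5. 6 ppages; refcounts: pp0:1 pp1:3 pp2:1 pp3:2 pp4:1 pp5:1
Op 8: write(P2, v2, 108). refcount(pp3)=2>1 -> COPY to pp6. 7 ppages; refcounts: pp0:1 pp1:3 pp2:1 pp3:1 pp4:1 pp5:1 pp6:1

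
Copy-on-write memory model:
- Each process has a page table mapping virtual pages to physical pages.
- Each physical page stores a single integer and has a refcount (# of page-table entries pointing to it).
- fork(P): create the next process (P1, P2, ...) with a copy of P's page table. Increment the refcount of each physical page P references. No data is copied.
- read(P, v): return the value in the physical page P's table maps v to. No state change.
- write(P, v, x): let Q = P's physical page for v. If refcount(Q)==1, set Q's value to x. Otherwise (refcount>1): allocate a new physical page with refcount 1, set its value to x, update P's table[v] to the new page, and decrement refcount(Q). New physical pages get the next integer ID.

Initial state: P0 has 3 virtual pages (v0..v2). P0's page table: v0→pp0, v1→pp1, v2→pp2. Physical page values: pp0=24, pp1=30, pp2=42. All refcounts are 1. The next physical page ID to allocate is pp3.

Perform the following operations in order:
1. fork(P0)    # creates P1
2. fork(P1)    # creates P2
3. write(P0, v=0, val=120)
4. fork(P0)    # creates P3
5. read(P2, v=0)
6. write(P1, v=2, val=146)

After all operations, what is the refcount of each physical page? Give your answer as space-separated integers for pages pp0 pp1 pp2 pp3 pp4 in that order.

Answer: 2 4 3 2 1

Derivation:
Op 1: fork(P0) -> P1. 3 ppages; refcounts: pp0:2 pp1:2 pp2:2
Op 2: fork(P1) -> P2. 3 ppages; refcounts: pp0:3 pp1:3 pp2:3
Op 3: write(P0, v0, 120). refcount(pp0)=3>1 -> COPY to pp3. 4 ppages; refcounts: pp0:2 pp1:3 pp2:3 pp3:1
Op 4: fork(P0) -> P3. 4 ppages; refcounts: pp0:2 pp1:4 pp2:4 pp3:2
Op 5: read(P2, v0) -> 24. No state change.
Op 6: write(P1, v2, 146). refcount(pp2)=4>1 -> COPY to pp4. 5 ppages; refcounts: pp0:2 pp1:4 pp2:3 pp3:2 pp4:1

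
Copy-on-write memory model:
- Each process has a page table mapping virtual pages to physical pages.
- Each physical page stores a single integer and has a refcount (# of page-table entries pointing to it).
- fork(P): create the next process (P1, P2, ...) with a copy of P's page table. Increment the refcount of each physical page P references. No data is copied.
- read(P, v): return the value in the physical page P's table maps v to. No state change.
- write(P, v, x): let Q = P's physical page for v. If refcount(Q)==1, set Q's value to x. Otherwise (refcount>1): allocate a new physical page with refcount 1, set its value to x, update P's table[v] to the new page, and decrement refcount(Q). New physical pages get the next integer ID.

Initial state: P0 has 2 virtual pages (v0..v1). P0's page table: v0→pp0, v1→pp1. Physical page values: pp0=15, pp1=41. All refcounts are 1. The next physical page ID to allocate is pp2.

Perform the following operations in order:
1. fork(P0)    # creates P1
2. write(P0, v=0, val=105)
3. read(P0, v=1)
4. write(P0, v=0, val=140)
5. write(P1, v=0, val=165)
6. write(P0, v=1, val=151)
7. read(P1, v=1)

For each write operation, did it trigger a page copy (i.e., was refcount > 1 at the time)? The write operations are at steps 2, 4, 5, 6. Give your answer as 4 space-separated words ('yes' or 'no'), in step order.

Op 1: fork(P0) -> P1. 2 ppages; refcounts: pp0:2 pp1:2
Op 2: write(P0, v0, 105). refcount(pp0)=2>1 -> COPY to pp2. 3 ppages; refcounts: pp0:1 pp1:2 pp2:1
Op 3: read(P0, v1) -> 41. No state change.
Op 4: write(P0, v0, 140). refcount(pp2)=1 -> write in place. 3 ppages; refcounts: pp0:1 pp1:2 pp2:1
Op 5: write(P1, v0, 165). refcount(pp0)=1 -> write in place. 3 ppages; refcounts: pp0:1 pp1:2 pp2:1
Op 6: write(P0, v1, 151). refcount(pp1)=2>1 -> COPY to pp3. 4 ppages; refcounts: pp0:1 pp1:1 pp2:1 pp3:1
Op 7: read(P1, v1) -> 41. No state change.

yes no no yes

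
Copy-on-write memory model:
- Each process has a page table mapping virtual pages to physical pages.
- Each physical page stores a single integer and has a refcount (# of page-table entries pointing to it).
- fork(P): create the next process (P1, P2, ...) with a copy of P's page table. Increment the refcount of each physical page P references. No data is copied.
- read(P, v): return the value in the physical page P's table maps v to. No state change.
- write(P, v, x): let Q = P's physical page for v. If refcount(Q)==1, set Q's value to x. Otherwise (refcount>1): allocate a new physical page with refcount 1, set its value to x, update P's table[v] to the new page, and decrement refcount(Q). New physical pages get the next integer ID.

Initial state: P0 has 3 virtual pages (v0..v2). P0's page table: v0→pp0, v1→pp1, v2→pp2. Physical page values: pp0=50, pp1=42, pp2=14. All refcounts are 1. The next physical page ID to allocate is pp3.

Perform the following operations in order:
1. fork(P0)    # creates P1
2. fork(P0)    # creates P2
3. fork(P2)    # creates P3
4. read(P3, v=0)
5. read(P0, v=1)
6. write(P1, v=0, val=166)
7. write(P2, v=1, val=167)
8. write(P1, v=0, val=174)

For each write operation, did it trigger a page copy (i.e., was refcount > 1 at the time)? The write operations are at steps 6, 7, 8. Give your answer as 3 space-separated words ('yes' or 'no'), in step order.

Op 1: fork(P0) -> P1. 3 ppages; refcounts: pp0:2 pp1:2 pp2:2
Op 2: fork(P0) -> P2. 3 ppages; refcounts: pp0:3 pp1:3 pp2:3
Op 3: fork(P2) -> P3. 3 ppages; refcounts: pp0:4 pp1:4 pp2:4
Op 4: read(P3, v0) -> 50. No state change.
Op 5: read(P0, v1) -> 42. No state change.
Op 6: write(P1, v0, 166). refcount(pp0)=4>1 -> COPY to pp3. 4 ppages; refcounts: pp0:3 pp1:4 pp2:4 pp3:1
Op 7: write(P2, v1, 167). refcount(pp1)=4>1 -> COPY to pp4. 5 ppages; refcounts: pp0:3 pp1:3 pp2:4 pp3:1 pp4:1
Op 8: write(P1, v0, 174). refcount(pp3)=1 -> write in place. 5 ppages; refcounts: pp0:3 pp1:3 pp2:4 pp3:1 pp4:1

yes yes no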